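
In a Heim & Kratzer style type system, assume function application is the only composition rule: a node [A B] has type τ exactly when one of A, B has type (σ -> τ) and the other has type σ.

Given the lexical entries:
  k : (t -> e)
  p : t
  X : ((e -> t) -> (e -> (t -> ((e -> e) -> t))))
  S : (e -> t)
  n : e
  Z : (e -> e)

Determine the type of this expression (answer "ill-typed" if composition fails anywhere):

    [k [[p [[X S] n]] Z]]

At [X S], X : ((e -> t) -> (e -> (t -> ((e -> e) -> t)))) takes S : (e -> t), giving (e -> (t -> ((e -> e) -> t))).
At [[X S] n], [X S] : (e -> (t -> ((e -> e) -> t))) takes n : e, giving (t -> ((e -> e) -> t)).
At [p [[X S] n]], [[X S] n] : (t -> ((e -> e) -> t)) takes p : t, giving ((e -> e) -> t).
At [[p [[X S] n]] Z], [p [[X S] n]] : ((e -> e) -> t) takes Z : (e -> e), giving t.
At [k [[p [[X S] n]] Z]], k : (t -> e) takes [[p [[X S] n]] Z] : t, giving e.

e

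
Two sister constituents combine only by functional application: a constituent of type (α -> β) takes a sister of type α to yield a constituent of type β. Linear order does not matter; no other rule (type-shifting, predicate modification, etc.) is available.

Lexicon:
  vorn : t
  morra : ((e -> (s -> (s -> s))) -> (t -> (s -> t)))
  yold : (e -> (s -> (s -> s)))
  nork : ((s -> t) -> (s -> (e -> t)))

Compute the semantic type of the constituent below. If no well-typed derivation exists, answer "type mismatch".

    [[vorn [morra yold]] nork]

[morra yold]: morra is ((e -> (s -> (s -> s))) -> (t -> (s -> t))), yold is (e -> (s -> (s -> s))); result (t -> (s -> t)).
[vorn [morra yold]]: [morra yold] is (t -> (s -> t)), vorn is t; result (s -> t).
[[vorn [morra yold]] nork]: nork is ((s -> t) -> (s -> (e -> t))), [vorn [morra yold]] is (s -> t); result (s -> (e -> t)).

(s -> (e -> t))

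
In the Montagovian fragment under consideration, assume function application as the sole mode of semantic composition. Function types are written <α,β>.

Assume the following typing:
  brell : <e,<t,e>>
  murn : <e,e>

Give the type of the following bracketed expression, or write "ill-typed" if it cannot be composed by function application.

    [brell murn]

ill-typed

[brell murn]: <e,<t,e>> with <e,e> — neither is a function whose domain matches the other; composition fails here.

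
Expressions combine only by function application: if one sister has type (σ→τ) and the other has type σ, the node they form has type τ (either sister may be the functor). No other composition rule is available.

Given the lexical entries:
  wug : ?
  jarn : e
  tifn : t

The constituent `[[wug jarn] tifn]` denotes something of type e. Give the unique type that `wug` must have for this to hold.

[[wug jarn] tifn] is required to be e. tifn : t cannot yield e as functor, so [wug jarn] : (t→e).
[wug jarn] is required to be (t→e). jarn : e cannot yield (t→e) as functor, so wug : (e→(t→e)).

(e→(t→e))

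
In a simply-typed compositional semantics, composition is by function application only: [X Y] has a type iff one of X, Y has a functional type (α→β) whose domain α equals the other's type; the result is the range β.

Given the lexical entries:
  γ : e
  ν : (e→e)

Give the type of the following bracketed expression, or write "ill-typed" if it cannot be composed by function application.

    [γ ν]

[γ ν]: ν is (e→e), γ is e; result e.

e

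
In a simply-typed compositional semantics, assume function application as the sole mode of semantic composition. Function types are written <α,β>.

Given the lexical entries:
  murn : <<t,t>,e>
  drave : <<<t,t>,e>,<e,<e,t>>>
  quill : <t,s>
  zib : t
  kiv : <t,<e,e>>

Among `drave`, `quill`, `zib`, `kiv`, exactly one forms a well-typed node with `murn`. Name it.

drave — combines: drave : <<<t,t>,e>,<e,<e,t>>> takes murn : <<t,t>,e> as argument, giving <e,<e,t>>.
quill : <t,s> — does not combine with murn.
zib : t — does not combine with murn.
kiv : <t,<e,e>> — does not combine with murn.

drave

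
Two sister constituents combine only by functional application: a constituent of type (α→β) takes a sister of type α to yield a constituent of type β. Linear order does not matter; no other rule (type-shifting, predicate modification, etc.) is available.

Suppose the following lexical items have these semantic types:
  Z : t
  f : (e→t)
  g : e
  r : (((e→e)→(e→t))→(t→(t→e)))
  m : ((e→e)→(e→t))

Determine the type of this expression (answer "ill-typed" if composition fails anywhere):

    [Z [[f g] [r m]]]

[f g] — f of type (e→t) combines with g of type e: type t.
[r m] — r of type (((e→e)→(e→t))→(t→(t→e))) combines with m of type ((e→e)→(e→t)): type (t→(t→e)).
[[f g] [r m]] — [r m] of type (t→(t→e)) combines with [f g] of type t: type (t→e).
[Z [[f g] [r m]]] — [[f g] [r m]] of type (t→e) combines with Z of type t: type e.

e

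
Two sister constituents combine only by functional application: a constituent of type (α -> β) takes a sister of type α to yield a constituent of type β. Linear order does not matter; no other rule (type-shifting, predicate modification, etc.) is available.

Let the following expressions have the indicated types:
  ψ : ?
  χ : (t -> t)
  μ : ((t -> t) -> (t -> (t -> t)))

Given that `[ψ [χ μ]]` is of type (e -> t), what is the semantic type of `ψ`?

((t -> (t -> t)) -> (e -> t))

At [ψ [χ μ]] (required: (e -> t)): [χ μ] is (t -> (t -> t)), which is not a function with range (e -> t); hence ψ is the functor — type ((t -> (t -> t)) -> (e -> t)).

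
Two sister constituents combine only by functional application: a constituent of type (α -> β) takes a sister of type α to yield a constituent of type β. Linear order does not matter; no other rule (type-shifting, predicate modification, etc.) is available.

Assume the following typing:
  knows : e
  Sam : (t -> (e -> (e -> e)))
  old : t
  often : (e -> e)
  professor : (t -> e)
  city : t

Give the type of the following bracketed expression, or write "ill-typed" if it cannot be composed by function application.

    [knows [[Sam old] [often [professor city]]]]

e

[Sam old]: functor Sam : (t -> (e -> (e -> e))), argument old : t; result (e -> (e -> e)).
[professor city]: functor professor : (t -> e), argument city : t; result e.
[often [professor city]]: functor often : (e -> e), argument [professor city] : e; result e.
[[Sam old] [often [professor city]]]: functor [Sam old] : (e -> (e -> e)), argument [often [professor city]] : e; result (e -> e).
[knows [[Sam old] [often [professor city]]]]: functor [[Sam old] [often [professor city]]] : (e -> e), argument knows : e; result e.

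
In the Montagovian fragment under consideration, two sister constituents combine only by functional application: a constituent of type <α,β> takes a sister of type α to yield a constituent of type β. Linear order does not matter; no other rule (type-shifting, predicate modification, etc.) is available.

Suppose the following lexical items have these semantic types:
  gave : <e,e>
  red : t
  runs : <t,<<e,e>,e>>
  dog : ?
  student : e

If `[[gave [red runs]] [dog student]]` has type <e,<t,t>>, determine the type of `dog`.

<e,<e,<e,<t,t>>>>

For [[gave [red runs]] [dog student]] to have type <e,<t,t>> with [gave [red runs]] of type e, [dog student] must be the function: [dog student] : <e,<e,<t,t>>>.
For [dog student] to have type <e,<e,<t,t>>> with student of type e, dog must be the function: dog : <e,<e,<e,<t,t>>>>.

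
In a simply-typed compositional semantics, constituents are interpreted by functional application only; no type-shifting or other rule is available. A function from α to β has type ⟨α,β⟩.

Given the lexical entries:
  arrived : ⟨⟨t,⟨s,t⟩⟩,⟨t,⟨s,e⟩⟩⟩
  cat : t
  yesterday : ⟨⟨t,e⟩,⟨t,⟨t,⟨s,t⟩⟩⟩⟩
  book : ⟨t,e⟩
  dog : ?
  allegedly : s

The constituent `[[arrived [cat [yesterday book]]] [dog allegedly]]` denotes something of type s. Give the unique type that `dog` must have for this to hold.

⟨s,⟨⟨t,⟨s,e⟩⟩,s⟩⟩

[[arrived [cat [yesterday book]]] [dog allegedly]] must have type s. The sister [arrived [cat [yesterday book]]] has type ⟨t,⟨s,e⟩⟩; that is not a function onto s, so [dog allegedly] must be the functor, of type ⟨⟨t,⟨s,e⟩⟩,s⟩.
[dog allegedly] must have type ⟨⟨t,⟨s,e⟩⟩,s⟩. The sister allegedly has type s; that is not a function onto ⟨⟨t,⟨s,e⟩⟩,s⟩, so dog must be the functor, of type ⟨s,⟨⟨t,⟨s,e⟩⟩,s⟩⟩.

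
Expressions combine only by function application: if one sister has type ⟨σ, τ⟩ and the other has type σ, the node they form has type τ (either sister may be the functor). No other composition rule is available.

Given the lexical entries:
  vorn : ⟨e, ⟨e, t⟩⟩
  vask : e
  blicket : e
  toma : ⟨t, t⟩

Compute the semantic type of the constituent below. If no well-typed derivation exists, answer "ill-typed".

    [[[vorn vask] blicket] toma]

At [vorn vask], vorn : ⟨e, ⟨e, t⟩⟩ takes vask : e, giving ⟨e, t⟩.
At [[vorn vask] blicket], [vorn vask] : ⟨e, t⟩ takes blicket : e, giving t.
At [[[vorn vask] blicket] toma], toma : ⟨t, t⟩ takes [[vorn vask] blicket] : t, giving t.

t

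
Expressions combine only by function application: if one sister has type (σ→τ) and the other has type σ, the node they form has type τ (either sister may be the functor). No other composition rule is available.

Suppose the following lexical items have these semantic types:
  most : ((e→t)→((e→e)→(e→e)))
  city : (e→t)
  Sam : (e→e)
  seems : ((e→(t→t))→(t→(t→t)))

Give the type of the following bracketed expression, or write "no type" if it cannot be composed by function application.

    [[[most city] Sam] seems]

[most city]: ((e→t)→((e→e)→(e→e))) applied to (e→t) yields ((e→e)→(e→e)).
[[most city] Sam]: ((e→e)→(e→e)) applied to (e→e) yields (e→e).
At [[[most city] Sam] seems]: neither (e→e) nor ((e→(t→t))→(t→(t→t))) can take the other as argument; the node is ill-typed.

no type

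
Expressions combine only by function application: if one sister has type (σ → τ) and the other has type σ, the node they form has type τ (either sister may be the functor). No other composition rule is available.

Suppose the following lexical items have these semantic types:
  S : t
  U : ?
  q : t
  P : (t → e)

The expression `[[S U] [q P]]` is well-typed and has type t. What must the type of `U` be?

(t → (e → t))

[[S U] [q P]] is required to be t. [q P] : e cannot yield t as functor, so [S U] : (e → t).
[S U] is required to be (e → t). S : t cannot yield (e → t) as functor, so U : (t → (e → t)).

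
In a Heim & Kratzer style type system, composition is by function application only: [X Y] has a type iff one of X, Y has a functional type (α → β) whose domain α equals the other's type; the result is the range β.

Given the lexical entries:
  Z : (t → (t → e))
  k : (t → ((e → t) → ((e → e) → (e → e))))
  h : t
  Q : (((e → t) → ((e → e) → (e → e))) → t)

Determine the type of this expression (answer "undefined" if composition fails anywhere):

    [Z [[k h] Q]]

At [k h], k : (t → ((e → t) → ((e → e) → (e → e)))) takes h : t, giving ((e → t) → ((e → e) → (e → e))).
At [[k h] Q], Q : (((e → t) → ((e → e) → (e → e))) → t) takes [k h] : ((e → t) → ((e → e) → (e → e))), giving t.
At [Z [[k h] Q]], Z : (t → (t → e)) takes [[k h] Q] : t, giving (t → e).

(t → e)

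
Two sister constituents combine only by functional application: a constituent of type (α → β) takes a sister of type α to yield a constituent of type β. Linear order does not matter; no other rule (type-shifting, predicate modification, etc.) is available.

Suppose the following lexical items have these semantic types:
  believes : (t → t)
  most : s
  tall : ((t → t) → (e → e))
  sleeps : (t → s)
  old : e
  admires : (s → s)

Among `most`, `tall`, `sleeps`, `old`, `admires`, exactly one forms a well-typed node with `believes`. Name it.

most : s — does not combine with believes.
tall — combines: tall : ((t → t) → (e → e)) takes believes : (t → t) as argument, giving (e → e).
sleeps : (t → s) — does not combine with believes.
old : e — does not combine with believes.
admires : (s → s) — does not combine with believes.

tall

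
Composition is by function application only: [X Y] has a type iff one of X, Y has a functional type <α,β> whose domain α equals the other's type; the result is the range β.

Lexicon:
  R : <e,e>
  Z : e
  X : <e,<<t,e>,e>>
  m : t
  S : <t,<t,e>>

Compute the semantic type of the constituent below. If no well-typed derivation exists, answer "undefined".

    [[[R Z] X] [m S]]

[R Z]: <e,e> applied to e yields e.
[[R Z] X]: <e,<<t,e>,e>> applied to e yields <<t,e>,e>.
[m S]: <t,<t,e>> applied to t yields <t,e>.
[[[R Z] X] [m S]]: <<t,e>,e> applied to <t,e> yields e.

e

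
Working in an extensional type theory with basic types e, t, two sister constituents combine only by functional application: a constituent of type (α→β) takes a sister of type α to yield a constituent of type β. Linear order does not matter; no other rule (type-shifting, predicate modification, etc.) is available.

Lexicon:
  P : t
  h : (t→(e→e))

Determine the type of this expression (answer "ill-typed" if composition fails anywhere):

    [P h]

At [P h], h : (t→(e→e)) takes P : t, giving (e→e).

(e→e)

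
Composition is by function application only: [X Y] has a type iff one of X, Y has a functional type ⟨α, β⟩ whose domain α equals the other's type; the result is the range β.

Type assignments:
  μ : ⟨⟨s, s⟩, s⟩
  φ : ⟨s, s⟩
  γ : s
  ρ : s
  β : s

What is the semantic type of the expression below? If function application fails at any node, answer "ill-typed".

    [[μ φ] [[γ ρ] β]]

ill-typed

[μ φ] — μ of type ⟨⟨s, s⟩, s⟩ combines with φ of type ⟨s, s⟩: type s.
[γ ρ]: s and s cannot combine by function application — type clash.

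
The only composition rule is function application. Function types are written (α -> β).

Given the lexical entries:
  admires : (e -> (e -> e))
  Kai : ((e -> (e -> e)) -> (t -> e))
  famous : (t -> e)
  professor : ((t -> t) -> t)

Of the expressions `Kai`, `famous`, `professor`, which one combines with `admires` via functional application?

Kai — combines: Kai : ((e -> (e -> e)) -> (t -> e)) takes admires : (e -> (e -> e)) as argument, giving (t -> e).
famous : (t -> e) — admires needs e; famous needs t; neither fits.
professor : ((t -> t) -> t) — admires needs e; professor needs (t -> t); neither fits.

Kai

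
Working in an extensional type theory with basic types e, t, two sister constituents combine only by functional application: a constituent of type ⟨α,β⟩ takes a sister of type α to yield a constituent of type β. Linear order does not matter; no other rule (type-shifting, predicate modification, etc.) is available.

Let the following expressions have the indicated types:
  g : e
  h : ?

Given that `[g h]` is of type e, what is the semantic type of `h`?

For [g h] to have type e with g of type e, h must be the function: h : ⟨e,e⟩.

⟨e,e⟩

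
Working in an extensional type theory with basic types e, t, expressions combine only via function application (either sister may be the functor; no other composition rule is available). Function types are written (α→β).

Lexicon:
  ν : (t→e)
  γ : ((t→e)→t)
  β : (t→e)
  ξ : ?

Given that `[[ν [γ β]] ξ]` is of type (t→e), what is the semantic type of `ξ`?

For [[ν [γ β]] ξ] to have type (t→e) with [ν [γ β]] of type e, ξ must be the function: ξ : (e→(t→e)).

(e→(t→e))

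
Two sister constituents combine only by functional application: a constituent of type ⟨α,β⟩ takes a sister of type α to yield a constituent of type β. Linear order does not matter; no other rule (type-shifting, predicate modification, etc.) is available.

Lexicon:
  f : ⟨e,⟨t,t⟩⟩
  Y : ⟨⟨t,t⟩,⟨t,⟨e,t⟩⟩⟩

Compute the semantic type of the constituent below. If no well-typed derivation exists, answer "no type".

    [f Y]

[f Y]: ⟨e,⟨t,t⟩⟩ and ⟨⟨t,t⟩,⟨t,⟨e,t⟩⟩⟩ cannot combine by function application — type clash.

no type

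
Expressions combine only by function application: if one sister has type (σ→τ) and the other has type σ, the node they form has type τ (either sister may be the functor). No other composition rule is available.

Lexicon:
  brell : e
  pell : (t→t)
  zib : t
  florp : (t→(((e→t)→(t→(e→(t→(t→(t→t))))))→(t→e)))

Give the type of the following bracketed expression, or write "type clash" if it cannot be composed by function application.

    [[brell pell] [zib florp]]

type clash

At [brell pell]: neither e nor (t→t) can take the other as argument; the node is ill-typed.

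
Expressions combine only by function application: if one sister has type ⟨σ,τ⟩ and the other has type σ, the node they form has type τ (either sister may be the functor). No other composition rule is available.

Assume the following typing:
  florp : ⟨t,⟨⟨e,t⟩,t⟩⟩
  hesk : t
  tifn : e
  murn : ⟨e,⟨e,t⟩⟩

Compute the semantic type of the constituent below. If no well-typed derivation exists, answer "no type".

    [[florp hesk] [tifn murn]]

t

[florp hesk] — florp of type ⟨t,⟨⟨e,t⟩,t⟩⟩ combines with hesk of type t: type ⟨⟨e,t⟩,t⟩.
[tifn murn] — murn of type ⟨e,⟨e,t⟩⟩ combines with tifn of type e: type ⟨e,t⟩.
[[florp hesk] [tifn murn]] — [florp hesk] of type ⟨⟨e,t⟩,t⟩ combines with [tifn murn] of type ⟨e,t⟩: type t.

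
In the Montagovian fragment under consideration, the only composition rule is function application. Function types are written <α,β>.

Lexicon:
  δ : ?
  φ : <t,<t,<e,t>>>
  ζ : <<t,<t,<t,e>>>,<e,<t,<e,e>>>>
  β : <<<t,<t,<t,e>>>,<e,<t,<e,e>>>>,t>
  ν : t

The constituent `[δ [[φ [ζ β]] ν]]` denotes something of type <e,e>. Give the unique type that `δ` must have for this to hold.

[δ [[φ [ζ β]] ν]] is required to be <e,e>. [[φ [ζ β]] ν] : <e,t> cannot yield <e,e> as functor, so δ : <<e,t>,<e,e>>.

<<e,t>,<e,e>>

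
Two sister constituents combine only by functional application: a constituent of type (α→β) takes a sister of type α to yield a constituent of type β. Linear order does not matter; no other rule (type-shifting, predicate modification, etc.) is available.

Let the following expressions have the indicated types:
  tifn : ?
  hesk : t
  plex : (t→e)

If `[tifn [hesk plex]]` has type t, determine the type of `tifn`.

[tifn [hesk plex]] must have type t. The sister [hesk plex] has type e; that is not a function onto t, so tifn must be the functor, of type (e→t).

(e→t)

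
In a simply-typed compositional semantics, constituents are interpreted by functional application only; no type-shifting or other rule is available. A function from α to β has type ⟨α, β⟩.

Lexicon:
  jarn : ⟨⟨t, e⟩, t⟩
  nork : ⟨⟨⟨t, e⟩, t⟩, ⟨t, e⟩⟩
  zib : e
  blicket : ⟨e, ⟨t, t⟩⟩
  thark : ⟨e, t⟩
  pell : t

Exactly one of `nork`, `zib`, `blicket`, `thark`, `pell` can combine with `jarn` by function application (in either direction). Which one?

nork

nork — combines: nork : ⟨⟨⟨t, e⟩, t⟩, ⟨t, e⟩⟩ takes jarn : ⟨⟨t, e⟩, t⟩ as argument, giving ⟨t, e⟩.
zib : e — does not combine with jarn.
blicket : ⟨e, ⟨t, t⟩⟩ — does not combine with jarn.
thark : ⟨e, t⟩ — does not combine with jarn.
pell : t — does not combine with jarn.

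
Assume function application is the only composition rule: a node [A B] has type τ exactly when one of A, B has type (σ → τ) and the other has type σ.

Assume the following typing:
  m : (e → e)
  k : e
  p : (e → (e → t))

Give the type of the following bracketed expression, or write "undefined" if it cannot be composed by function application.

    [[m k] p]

(e → t)

At [m k], m : (e → e) takes k : e, giving e.
At [[m k] p], p : (e → (e → t)) takes [m k] : e, giving (e → t).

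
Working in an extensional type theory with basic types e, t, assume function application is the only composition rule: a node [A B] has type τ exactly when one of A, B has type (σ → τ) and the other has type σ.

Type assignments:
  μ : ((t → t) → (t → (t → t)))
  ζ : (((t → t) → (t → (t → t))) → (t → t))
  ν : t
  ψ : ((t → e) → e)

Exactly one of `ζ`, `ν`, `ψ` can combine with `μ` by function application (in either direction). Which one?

ζ

ζ — combines: ζ : (((t → t) → (t → (t → t))) → (t → t)) takes μ : ((t → t) → (t → (t → t))) as argument, giving (t → t).
ν : t — μ needs (t → t); ν needs nothing (atomic); neither fits.
ψ : ((t → e) → e) — μ needs (t → t); ψ needs (t → e); neither fits.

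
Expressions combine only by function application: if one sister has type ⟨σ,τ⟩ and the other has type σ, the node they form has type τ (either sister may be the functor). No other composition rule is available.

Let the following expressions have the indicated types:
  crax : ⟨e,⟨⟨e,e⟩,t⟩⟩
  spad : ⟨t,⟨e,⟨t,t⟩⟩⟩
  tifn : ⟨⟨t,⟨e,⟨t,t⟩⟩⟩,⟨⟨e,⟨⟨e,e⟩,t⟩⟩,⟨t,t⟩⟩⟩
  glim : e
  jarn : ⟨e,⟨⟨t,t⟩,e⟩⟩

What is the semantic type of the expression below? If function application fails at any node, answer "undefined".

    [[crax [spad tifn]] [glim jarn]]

[spad tifn]: ⟨⟨t,⟨e,⟨t,t⟩⟩⟩,⟨⟨e,⟨⟨e,e⟩,t⟩⟩,⟨t,t⟩⟩⟩ applied to ⟨t,⟨e,⟨t,t⟩⟩⟩ yields ⟨⟨e,⟨⟨e,e⟩,t⟩⟩,⟨t,t⟩⟩.
[crax [spad tifn]]: ⟨⟨e,⟨⟨e,e⟩,t⟩⟩,⟨t,t⟩⟩ applied to ⟨e,⟨⟨e,e⟩,t⟩⟩ yields ⟨t,t⟩.
[glim jarn]: ⟨e,⟨⟨t,t⟩,e⟩⟩ applied to e yields ⟨⟨t,t⟩,e⟩.
[[crax [spad tifn]] [glim jarn]]: ⟨⟨t,t⟩,e⟩ applied to ⟨t,t⟩ yields e.

e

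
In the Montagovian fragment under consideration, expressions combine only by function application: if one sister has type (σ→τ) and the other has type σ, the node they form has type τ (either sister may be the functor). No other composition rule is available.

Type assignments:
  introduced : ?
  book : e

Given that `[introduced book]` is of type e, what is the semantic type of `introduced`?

(e→e)

[introduced book] must have type e. The sister book has type e; that is not a function onto e, so introduced must be the functor, of type (e→e).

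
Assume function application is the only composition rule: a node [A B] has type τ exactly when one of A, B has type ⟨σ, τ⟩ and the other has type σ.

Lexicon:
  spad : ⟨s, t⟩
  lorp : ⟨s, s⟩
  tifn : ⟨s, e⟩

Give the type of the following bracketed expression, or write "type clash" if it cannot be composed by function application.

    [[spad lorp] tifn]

type clash

[spad lorp]: ⟨s, t⟩ with ⟨s, s⟩ — neither is a function whose domain matches the other; composition fails here.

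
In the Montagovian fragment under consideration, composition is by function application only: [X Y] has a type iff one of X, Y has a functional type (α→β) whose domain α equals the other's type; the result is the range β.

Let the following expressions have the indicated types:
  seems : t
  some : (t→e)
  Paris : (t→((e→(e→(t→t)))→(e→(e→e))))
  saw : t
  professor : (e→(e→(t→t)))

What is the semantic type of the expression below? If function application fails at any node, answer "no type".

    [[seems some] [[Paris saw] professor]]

(e→e)

[seems some]: some is (t→e), seems is t; result e.
[Paris saw]: Paris is (t→((e→(e→(t→t)))→(e→(e→e)))), saw is t; result ((e→(e→(t→t)))→(e→(e→e))).
[[Paris saw] professor]: [Paris saw] is ((e→(e→(t→t)))→(e→(e→e))), professor is (e→(e→(t→t))); result (e→(e→e)).
[[seems some] [[Paris saw] professor]]: [[Paris saw] professor] is (e→(e→e)), [seems some] is e; result (e→e).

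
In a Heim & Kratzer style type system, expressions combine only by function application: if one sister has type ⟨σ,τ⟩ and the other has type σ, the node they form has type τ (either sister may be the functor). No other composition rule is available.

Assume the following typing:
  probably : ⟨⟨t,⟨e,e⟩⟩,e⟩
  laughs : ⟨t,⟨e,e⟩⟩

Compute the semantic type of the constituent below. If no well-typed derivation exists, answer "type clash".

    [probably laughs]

e

[probably laughs]: functor probably : ⟨⟨t,⟨e,e⟩⟩,e⟩, argument laughs : ⟨t,⟨e,e⟩⟩; result e.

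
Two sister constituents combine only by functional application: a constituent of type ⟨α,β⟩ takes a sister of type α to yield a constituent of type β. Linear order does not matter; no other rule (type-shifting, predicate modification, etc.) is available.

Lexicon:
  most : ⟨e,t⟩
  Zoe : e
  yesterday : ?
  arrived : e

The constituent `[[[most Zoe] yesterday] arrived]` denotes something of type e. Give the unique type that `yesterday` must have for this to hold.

[[[most Zoe] yesterday] arrived] is required to be e. arrived : e cannot yield e as functor, so [[most Zoe] yesterday] : ⟨e,e⟩.
[[most Zoe] yesterday] is required to be ⟨e,e⟩. [most Zoe] : t cannot yield ⟨e,e⟩ as functor, so yesterday : ⟨t,⟨e,e⟩⟩.

⟨t,⟨e,e⟩⟩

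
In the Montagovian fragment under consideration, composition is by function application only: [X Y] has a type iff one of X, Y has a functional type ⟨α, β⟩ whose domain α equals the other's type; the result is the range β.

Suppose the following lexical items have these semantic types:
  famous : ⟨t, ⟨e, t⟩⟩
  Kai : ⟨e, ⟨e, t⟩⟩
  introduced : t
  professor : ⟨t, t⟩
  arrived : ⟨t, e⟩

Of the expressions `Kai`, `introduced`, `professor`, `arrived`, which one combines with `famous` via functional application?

Kai : ⟨e, ⟨e, t⟩⟩ — no; famous wants t, and Kai wants e.
introduced — combines: famous : ⟨t, ⟨e, t⟩⟩ takes introduced : t as argument, giving ⟨e, t⟩.
professor : ⟨t, t⟩ — no; famous wants t, and professor wants t.
arrived : ⟨t, e⟩ — no; famous wants t, and arrived wants t.

introduced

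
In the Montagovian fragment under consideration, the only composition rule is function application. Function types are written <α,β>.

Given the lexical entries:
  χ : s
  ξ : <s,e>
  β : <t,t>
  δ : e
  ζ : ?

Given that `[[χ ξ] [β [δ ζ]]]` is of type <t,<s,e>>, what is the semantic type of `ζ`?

<e,<<t,t>,<e,<t,<s,e>>>>>

[[χ ξ] [β [δ ζ]]] is required to be <t,<s,e>>. [χ ξ] : e cannot yield <t,<s,e>> as functor, so [β [δ ζ]] : <e,<t,<s,e>>>.
[β [δ ζ]] is required to be <e,<t,<s,e>>>. β : <t,t> cannot yield <e,<t,<s,e>>> as functor, so [δ ζ] : <<t,t>,<e,<t,<s,e>>>>.
[δ ζ] is required to be <<t,t>,<e,<t,<s,e>>>>. δ : e cannot yield <<t,t>,<e,<t,<s,e>>>> as functor, so ζ : <e,<<t,t>,<e,<t,<s,e>>>>>.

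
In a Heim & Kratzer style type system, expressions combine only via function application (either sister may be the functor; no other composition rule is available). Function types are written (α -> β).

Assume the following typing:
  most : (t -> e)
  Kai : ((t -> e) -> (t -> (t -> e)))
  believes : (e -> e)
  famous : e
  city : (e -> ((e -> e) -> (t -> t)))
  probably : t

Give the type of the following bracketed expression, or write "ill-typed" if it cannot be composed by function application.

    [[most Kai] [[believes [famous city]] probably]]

[most Kai]: ((t -> e) -> (t -> (t -> e))) applied to (t -> e) yields (t -> (t -> e)).
[famous city]: (e -> ((e -> e) -> (t -> t))) applied to e yields ((e -> e) -> (t -> t)).
[believes [famous city]]: ((e -> e) -> (t -> t)) applied to (e -> e) yields (t -> t).
[[believes [famous city]] probably]: (t -> t) applied to t yields t.
[[most Kai] [[believes [famous city]] probably]]: (t -> (t -> e)) applied to t yields (t -> e).

(t -> e)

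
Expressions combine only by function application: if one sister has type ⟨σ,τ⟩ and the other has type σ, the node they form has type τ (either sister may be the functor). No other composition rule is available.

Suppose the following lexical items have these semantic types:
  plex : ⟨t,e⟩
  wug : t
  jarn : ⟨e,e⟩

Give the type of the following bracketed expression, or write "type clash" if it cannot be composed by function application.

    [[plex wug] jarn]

At [plex wug], plex : ⟨t,e⟩ takes wug : t, giving e.
At [[plex wug] jarn], jarn : ⟨e,e⟩ takes [plex wug] : e, giving e.

e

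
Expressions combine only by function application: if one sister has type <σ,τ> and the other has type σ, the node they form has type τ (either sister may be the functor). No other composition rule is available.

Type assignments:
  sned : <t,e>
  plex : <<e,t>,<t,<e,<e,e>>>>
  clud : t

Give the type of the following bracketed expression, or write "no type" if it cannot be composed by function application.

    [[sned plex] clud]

At [sned plex]: neither <t,e> nor <<e,t>,<t,<e,<e,e>>>> can take the other as argument; the node is ill-typed.

no type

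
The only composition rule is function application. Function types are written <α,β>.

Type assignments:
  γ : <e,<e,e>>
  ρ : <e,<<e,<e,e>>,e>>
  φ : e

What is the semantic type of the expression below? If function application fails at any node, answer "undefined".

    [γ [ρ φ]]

At [ρ φ], ρ : <e,<<e,<e,e>>,e>> takes φ : e, giving <<e,<e,e>>,e>.
At [γ [ρ φ]], [ρ φ] : <<e,<e,e>>,e> takes γ : <e,<e,e>>, giving e.

e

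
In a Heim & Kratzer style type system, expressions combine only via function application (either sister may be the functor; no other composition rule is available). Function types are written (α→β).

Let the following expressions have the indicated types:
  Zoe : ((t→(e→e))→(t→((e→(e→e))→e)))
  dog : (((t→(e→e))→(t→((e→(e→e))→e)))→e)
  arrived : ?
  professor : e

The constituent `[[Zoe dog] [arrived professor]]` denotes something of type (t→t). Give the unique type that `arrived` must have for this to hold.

At [[Zoe dog] [arrived professor]] (required: (t→t)): [Zoe dog] is e, which is not a function with range (t→t); hence [arrived professor] is the functor — type (e→(t→t)).
At [arrived professor] (required: (e→(t→t))): professor is e, which is not a function with range (e→(t→t)); hence arrived is the functor — type (e→(e→(t→t))).

(e→(e→(t→t)))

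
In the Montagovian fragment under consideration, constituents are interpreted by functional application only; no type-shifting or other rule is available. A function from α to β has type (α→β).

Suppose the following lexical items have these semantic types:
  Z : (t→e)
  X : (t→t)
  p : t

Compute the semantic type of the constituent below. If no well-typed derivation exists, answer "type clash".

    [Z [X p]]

e

[X p]: functor X : (t→t), argument p : t; result t.
[Z [X p]]: functor Z : (t→e), argument [X p] : t; result e.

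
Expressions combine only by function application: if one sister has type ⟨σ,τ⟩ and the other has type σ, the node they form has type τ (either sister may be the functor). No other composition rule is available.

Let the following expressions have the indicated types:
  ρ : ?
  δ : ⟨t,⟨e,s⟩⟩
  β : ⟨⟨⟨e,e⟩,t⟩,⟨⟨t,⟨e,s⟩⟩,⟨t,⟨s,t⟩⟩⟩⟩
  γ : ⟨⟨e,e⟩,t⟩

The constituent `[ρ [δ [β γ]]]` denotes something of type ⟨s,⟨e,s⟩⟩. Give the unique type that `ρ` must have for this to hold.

⟨⟨t,⟨s,t⟩⟩,⟨s,⟨e,s⟩⟩⟩

For [ρ [δ [β γ]]] to have type ⟨s,⟨e,s⟩⟩ with [δ [β γ]] of type ⟨t,⟨s,t⟩⟩, ρ must be the function: ρ : ⟨⟨t,⟨s,t⟩⟩,⟨s,⟨e,s⟩⟩⟩.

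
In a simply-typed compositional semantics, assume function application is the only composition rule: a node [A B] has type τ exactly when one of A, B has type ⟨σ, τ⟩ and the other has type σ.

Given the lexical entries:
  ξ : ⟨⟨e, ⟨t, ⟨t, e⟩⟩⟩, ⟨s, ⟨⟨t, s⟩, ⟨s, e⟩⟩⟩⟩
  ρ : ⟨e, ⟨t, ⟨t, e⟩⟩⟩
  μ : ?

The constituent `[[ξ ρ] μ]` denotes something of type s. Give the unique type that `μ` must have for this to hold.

⟨⟨s, ⟨⟨t, s⟩, ⟨s, e⟩⟩⟩, s⟩

[[ξ ρ] μ] must have type s. The sister [ξ ρ] has type ⟨s, ⟨⟨t, s⟩, ⟨s, e⟩⟩⟩; that is not a function onto s, so μ must be the functor, of type ⟨⟨s, ⟨⟨t, s⟩, ⟨s, e⟩⟩⟩, s⟩.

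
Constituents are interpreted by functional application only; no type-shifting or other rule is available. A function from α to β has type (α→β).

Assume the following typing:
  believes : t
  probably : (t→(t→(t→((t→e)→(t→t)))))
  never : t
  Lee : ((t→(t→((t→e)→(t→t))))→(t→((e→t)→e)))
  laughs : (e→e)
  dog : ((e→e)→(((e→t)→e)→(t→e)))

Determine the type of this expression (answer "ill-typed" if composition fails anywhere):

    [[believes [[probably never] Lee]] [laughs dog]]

(t→e)

[probably never]: (t→(t→(t→((t→e)→(t→t))))) applied to t yields (t→(t→((t→e)→(t→t)))).
[[probably never] Lee]: ((t→(t→((t→e)→(t→t))))→(t→((e→t)→e))) applied to (t→(t→((t→e)→(t→t)))) yields (t→((e→t)→e)).
[believes [[probably never] Lee]]: (t→((e→t)→e)) applied to t yields ((e→t)→e).
[laughs dog]: ((e→e)→(((e→t)→e)→(t→e))) applied to (e→e) yields (((e→t)→e)→(t→e)).
[[believes [[probably never] Lee]] [laughs dog]]: (((e→t)→e)→(t→e)) applied to ((e→t)→e) yields (t→e).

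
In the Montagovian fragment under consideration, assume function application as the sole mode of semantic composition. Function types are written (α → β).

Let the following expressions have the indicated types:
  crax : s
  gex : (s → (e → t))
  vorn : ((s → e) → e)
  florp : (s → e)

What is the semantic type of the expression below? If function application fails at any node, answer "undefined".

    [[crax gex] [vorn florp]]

t

[crax gex]: gex is (s → (e → t)), crax is s; result (e → t).
[vorn florp]: vorn is ((s → e) → e), florp is (s → e); result e.
[[crax gex] [vorn florp]]: [crax gex] is (e → t), [vorn florp] is e; result t.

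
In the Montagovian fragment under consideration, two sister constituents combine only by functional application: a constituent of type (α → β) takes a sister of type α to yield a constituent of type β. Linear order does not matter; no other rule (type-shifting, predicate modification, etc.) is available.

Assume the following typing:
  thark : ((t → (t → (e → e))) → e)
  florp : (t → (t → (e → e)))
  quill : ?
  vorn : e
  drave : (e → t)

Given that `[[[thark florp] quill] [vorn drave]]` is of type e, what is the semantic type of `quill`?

(e → (t → e))

For [[[thark florp] quill] [vorn drave]] to have type e with [vorn drave] of type t, [[thark florp] quill] must be the function: [[thark florp] quill] : (t → e).
For [[thark florp] quill] to have type (t → e) with [thark florp] of type e, quill must be the function: quill : (e → (t → e)).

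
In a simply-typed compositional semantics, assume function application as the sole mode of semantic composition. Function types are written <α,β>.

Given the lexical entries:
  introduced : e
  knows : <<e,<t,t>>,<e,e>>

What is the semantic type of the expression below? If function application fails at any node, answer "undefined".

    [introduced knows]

undefined

[introduced knows]: e with <<e,<t,t>>,<e,e>> — neither is a function whose domain matches the other; composition fails here.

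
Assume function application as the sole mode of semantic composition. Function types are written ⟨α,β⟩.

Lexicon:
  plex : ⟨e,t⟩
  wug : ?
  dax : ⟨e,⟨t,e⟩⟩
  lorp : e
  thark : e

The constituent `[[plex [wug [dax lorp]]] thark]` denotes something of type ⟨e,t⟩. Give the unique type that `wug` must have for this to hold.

For [[plex [wug [dax lorp]]] thark] to have type ⟨e,t⟩ with thark of type e, [plex [wug [dax lorp]]] must be the function: [plex [wug [dax lorp]]] : ⟨e,⟨e,t⟩⟩.
For [plex [wug [dax lorp]]] to have type ⟨e,⟨e,t⟩⟩ with plex of type ⟨e,t⟩, [wug [dax lorp]] must be the function: [wug [dax lorp]] : ⟨⟨e,t⟩,⟨e,⟨e,t⟩⟩⟩.
For [wug [dax lorp]] to have type ⟨⟨e,t⟩,⟨e,⟨e,t⟩⟩⟩ with [dax lorp] of type ⟨t,e⟩, wug must be the function: wug : ⟨⟨t,e⟩,⟨⟨e,t⟩,⟨e,⟨e,t⟩⟩⟩⟩.

⟨⟨t,e⟩,⟨⟨e,t⟩,⟨e,⟨e,t⟩⟩⟩⟩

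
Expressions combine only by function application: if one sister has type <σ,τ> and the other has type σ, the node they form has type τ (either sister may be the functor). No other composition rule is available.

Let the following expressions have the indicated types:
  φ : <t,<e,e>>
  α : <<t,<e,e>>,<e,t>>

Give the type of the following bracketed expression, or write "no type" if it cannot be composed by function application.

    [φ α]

<e,t>

[φ α] — α of type <<t,<e,e>>,<e,t>> combines with φ of type <t,<e,e>>: type <e,t>.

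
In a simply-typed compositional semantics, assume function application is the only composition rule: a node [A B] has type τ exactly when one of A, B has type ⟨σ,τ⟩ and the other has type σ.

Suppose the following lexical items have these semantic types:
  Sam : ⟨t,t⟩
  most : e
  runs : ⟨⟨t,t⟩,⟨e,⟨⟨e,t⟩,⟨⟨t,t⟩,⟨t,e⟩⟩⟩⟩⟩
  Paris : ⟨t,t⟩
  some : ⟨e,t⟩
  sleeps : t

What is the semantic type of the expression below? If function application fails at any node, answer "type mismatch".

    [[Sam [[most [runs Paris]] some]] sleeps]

At [runs Paris], runs : ⟨⟨t,t⟩,⟨e,⟨⟨e,t⟩,⟨⟨t,t⟩,⟨t,e⟩⟩⟩⟩⟩ takes Paris : ⟨t,t⟩, giving ⟨e,⟨⟨e,t⟩,⟨⟨t,t⟩,⟨t,e⟩⟩⟩⟩.
At [most [runs Paris]], [runs Paris] : ⟨e,⟨⟨e,t⟩,⟨⟨t,t⟩,⟨t,e⟩⟩⟩⟩ takes most : e, giving ⟨⟨e,t⟩,⟨⟨t,t⟩,⟨t,e⟩⟩⟩.
At [[most [runs Paris]] some], [most [runs Paris]] : ⟨⟨e,t⟩,⟨⟨t,t⟩,⟨t,e⟩⟩⟩ takes some : ⟨e,t⟩, giving ⟨⟨t,t⟩,⟨t,e⟩⟩.
At [Sam [[most [runs Paris]] some]], [[most [runs Paris]] some] : ⟨⟨t,t⟩,⟨t,e⟩⟩ takes Sam : ⟨t,t⟩, giving ⟨t,e⟩.
At [[Sam [[most [runs Paris]] some]] sleeps], [Sam [[most [runs Paris]] some]] : ⟨t,e⟩ takes sleeps : t, giving e.

e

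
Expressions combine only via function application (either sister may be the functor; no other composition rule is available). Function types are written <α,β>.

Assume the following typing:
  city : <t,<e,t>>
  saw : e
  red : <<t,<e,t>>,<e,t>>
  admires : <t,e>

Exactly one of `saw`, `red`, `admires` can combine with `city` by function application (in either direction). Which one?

red

saw : e — does not combine with city.
red — combines: red : <<t,<e,t>>,<e,t>> takes city : <t,<e,t>> as argument, giving <e,t>.
admires : <t,e> — does not combine with city.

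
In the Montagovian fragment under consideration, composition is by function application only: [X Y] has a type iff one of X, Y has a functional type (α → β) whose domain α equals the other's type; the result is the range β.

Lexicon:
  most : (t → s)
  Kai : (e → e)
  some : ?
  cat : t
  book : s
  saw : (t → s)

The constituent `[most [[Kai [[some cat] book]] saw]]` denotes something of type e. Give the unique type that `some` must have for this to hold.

For [most [[Kai [[some cat] book]] saw]] to have type e with most of type (t → s), [[Kai [[some cat] book]] saw] must be the function: [[Kai [[some cat] book]] saw] : ((t → s) → e).
For [[Kai [[some cat] book]] saw] to have type ((t → s) → e) with saw of type (t → s), [Kai [[some cat] book]] must be the function: [Kai [[some cat] book]] : ((t → s) → ((t → s) → e)).
For [Kai [[some cat] book]] to have type ((t → s) → ((t → s) → e)) with Kai of type (e → e), [[some cat] book] must be the function: [[some cat] book] : ((e → e) → ((t → s) → ((t → s) → e))).
For [[some cat] book] to have type ((e → e) → ((t → s) → ((t → s) → e))) with book of type s, [some cat] must be the function: [some cat] : (s → ((e → e) → ((t → s) → ((t → s) → e)))).
For [some cat] to have type (s → ((e → e) → ((t → s) → ((t → s) → e)))) with cat of type t, some must be the function: some : (t → (s → ((e → e) → ((t → s) → ((t → s) → e))))).

(t → (s → ((e → e) → ((t → s) → ((t → s) → e)))))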